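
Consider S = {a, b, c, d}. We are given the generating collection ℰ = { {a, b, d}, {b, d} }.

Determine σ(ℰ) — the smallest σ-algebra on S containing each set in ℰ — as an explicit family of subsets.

σ(ℰ) (8 sets): { ∅, {a}, {c}, {a, c}, {b, d}, {a, b, d}, {b, c, d}, S }

Check:
Seed the family with ℰ together with ∅ and S: { ∅, {b, d}, {a, b, d}, S }.
Iteration 1. New:
  {c}  = complement {a, b, d}
  {a, c}  = complement {b, d}
  (now 6)
Iteration 2: +1 →
  {b, c, d}  = {c} ∪ {b, d}
  (now 7)
Iteration 3 (1 new):
  {a}  = complement {b, c, d}
  (now 8)
Iteration 4: stable.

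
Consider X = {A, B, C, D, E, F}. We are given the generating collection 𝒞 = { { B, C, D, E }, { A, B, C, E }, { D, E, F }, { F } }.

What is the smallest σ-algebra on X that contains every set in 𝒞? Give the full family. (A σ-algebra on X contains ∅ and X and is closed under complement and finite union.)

Answer: σ(𝒞) = { {  }, { A }, { D }, { E }, { F }, { A, D }, { A, E }, { A, F }, { B, C }, { D, E }, { D, F }, { E, F }, { A, B, C }, { A, D, E }, { A, D, F }, { A, E, F }, { B, C, D }, { B, C, E }, { B, C, F }, { D, E, F }, { A, B, C, D }, { A, B, C, E }, { A, B, C, F }, { A, D, E, F }, { B, C, D, E }, { B, C, D, F }, { B, C, E, F }, { A, B, C, D, E }, { A, B, C, D, F }, { A, B, C, E, F }, { B, C, D, E, F }, X }

Working:
Take S₀ = 𝒞 ∪ {∅, X} = { {  }, { F }, { D, E, F }, { A, B, C, E }, { B, C, D, E }, X }.
Round 1 (6 new):
  { A, F }  = ᶜ of { B, C, D, E }
  { D, F }  = ᶜ of { A, B, C, E }
  { A, B, C }  = ᶜ of { D, E, F }
  { A, B, C, D, E }  = ᶜ of { F }
  { A, B, C, E, F }  = { A, B, C, E } ∪ { F }
  { B, C, D, E, F }  = { B, C, D, E } ∪ { D, E, F }
  (now 12)
Round 2: +6 →
  { A }  = ᶜ of { B, C, D, E, F }
  { D }  = ᶜ of { A, B, C, E, F }
  { A, D, F }  = { A, F } ∪ { D, F }
  { A, B, C, F }  = { A, B, C } ∪ { A, F }
  { A, D, E, F }  = { A, F } ∪ { D, E, F }
  { A, B, C, D, F }  = { A, B, C } ∪ { D, F }
  (now 18)
Round 3 (6 new):
  { E }  = ᶜ of { A, B, C, D, F }
  { A, D }  = { A } ∪ { D }
  { B, C }  = ᶜ of { A, D, E, F }
  { D, E }  = ᶜ of { A, B, C, F }
  { B, C, E }  = ᶜ of { A, D, F }
  { A, B, C, D }  = { A, B, C } ∪ { D }
  (now 24)
Round 4 adds 8:
  { A, E }  = { E } ∪ { A }
  { E, F }  = ᶜ of { A, B, C, D }
  { A, D, E }  = { E } ∪ { A, D }
  { A, E, F }  = { A, F } ∪ { E }
  { B, C, D }  = { B, C } ∪ { D }
  { B, C, F }  = { F } ∪ { B, C }
  { B, C, D, F }  = { B, C } ∪ { D, F }
  { B, C, E, F }  = ᶜ of { A, D }
  (now 32)
Round 5 adds nothing — fixpoint reached.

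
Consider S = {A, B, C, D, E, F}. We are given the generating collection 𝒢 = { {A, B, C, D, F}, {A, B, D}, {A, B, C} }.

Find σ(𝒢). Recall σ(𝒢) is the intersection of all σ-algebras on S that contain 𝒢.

Take S₀ = 𝒢 ∪ {∅, S} = { ∅, {A, B, C}, {A, B, D}, {A, B, C, D, F}, S }.
Round 1 (4 new):
  {E}  = S∖{A, B, C, D, F}
  {C, E, F}  = S∖{A, B, D}
  {D, E, F}  = S∖{A, B, C}
  {A, B, C, D}  = {A, B, C} ∪ {A, B, D}
  — 9 sets.
Round 2 (7 new):
  {E, F}  = S∖{A, B, C, D}
  {A, B, C, E}  = {A, B, C} ∪ {E}
  {A, B, D, E}  = {A, B, D} ∪ {E}
  {C, D, E, F}  = {C, E, F} ∪ {D, E, F}
  {A, B, C, D, E}  = {E} ∪ {A, B, C, D}
  {A, B, C, E, F}  = {A, B, C} ∪ {C, E, F}
  {A, B, D, E, F}  = {A, B, D} ∪ {D, E, F}
  — 16 sets.
Round 3: +6 →
  {C}  = S∖{A, B, D, E, F}
  {D}  = S∖{A, B, C, E, F}
  {F}  = S∖{A, B, C, D, E}
  {A, B}  = S∖{C, D, E, F}
  {C, F}  = S∖{A, B, D, E}
  {D, F}  = S∖{A, B, C, E}
  — 22 sets.
Round 4: 9 new —
  {C, D}  = {C} ∪ {D}
  {C, E}  = {E} ∪ {C}
  {D, E}  = {E} ∪ {D}
  {A, B, E}  = {A, B} ∪ {E}
  {A, B, F}  = {A, B} ∪ {F}
  {C, D, F}  = {C} ∪ {D, F}
  {A, B, C, F}  = {A, B, C} ∪ {F}
  {A, B, D, F}  = {A, B} ∪ {D, F}
  {A, B, E, F}  = {E, F} ∪ {A, B}
  — 31 sets.
Round 5. New:
  {C, D, E}  = S∖{A, B, F}
  — 32 sets.
Round 6: stable.

|σ(𝒢)| = 32.  σ(𝒢) = { ∅, {C}, {D}, {E}, {F}, {A, B}, {C, D}, {C, E}, {C, F}, {D, E}, {D, F}, {E, F}, {A, B, C}, {A, B, D}, {A, B, E}, {A, B, F}, {C, D, E}, {C, D, F}, {C, E, F}, {D, E, F}, {A, B, C, D}, {A, B, C, E}, {A, B, C, F}, {A, B, D, E}, {A, B, D, F}, {A, B, E, F}, {C, D, E, F}, {A, B, C, D, E}, {A, B, C, D, F}, {A, B, C, E, F}, {A, B, D, E, F}, S }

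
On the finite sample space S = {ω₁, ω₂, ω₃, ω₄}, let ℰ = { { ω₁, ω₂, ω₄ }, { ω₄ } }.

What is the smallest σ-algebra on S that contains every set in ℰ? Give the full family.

Seed the family with ℰ together with ∅ and S: { {  }, { ω₄ }, { ω₁, ω₂, ω₄ }, S }.
Pass 1 (2 new):
  { ω₃ }  = ᶜ of { ω₁, ω₂, ω₄ }
  { ω₁, ω₂, ω₃ }  = ᶜ of { ω₄ }
  [6 total]
Pass 2: 1 new —
  { ω₃, ω₄ }  = { ω₃ } ∪ { ω₄ }
  [7 total]
Pass 3: +1 →
  { ω₁, ω₂ }  = ᶜ of { ω₃, ω₄ }
  [8 total]
Pass 4: already closed under ᶜ and ∪.

|σ(ℰ)| = 8.  σ(ℰ) = { {  }, { ω₃ }, { ω₄ }, { ω₁, ω₂ }, { ω₃, ω₄ }, { ω₁, ω₂, ω₃ }, { ω₁, ω₂, ω₄ }, S }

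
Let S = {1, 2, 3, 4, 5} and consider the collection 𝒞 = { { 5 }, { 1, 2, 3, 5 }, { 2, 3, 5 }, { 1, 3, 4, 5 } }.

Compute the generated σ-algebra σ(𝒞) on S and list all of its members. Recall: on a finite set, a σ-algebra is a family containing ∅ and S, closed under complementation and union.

|σ(𝒞)| = 32.  σ(𝒞) = { {}, { 1 }, { 2 }, { 3 }, { 4 }, { 5 }, { 1, 2 }, { 1, 3 }, { 1, 4 }, { 1, 5 }, { 2, 3 }, { 2, 4 }, { 2, 5 }, { 3, 4 }, { 3, 5 }, { 4, 5 }, { 1, 2, 3 }, { 1, 2, 4 }, { 1, 2, 5 }, { 1, 3, 4 }, { 1, 3, 5 }, { 1, 4, 5 }, { 2, 3, 4 }, { 2, 3, 5 }, { 2, 4, 5 }, { 3, 4, 5 }, { 1, 2, 3, 4 }, { 1, 2, 3, 5 }, { 1, 2, 4, 5 }, { 1, 3, 4, 5 }, { 2, 3, 4, 5 }, S }

Derivation:
Begin from { {}, { 5 }, { 2, 3, 5 }, { 1, 2, 3, 5 }, { 1, 3, 4, 5 }, S } (that is, 𝒞 plus ∅ and S).
Round 1: +4 →
  { 2 }  = complement { 1, 3, 4, 5 }
  { 4 }  = complement { 1, 2, 3, 5 }
  { 1, 4 }  = complement { 2, 3, 5 }
  { 1, 2, 3, 4 }  = complement { 5 }
  (now 10)
Round 2: +6 →
  { 2, 4 }  = { 2 } ∪ { 4 }
  { 2, 5 }  = { 2 } ∪ { 5 }
  { 4, 5 }  = { 5 } ∪ { 4 }
  { 1, 2, 4 }  = { 2 } ∪ { 1, 4 }
  { 1, 4, 5 }  = { 5 } ∪ { 1, 4 }
  { 2, 3, 4, 5 }  = { 2, 3, 5 } ∪ { 4 }
  (now 16)
Round 3 (8 new):
  { 1 }  = complement { 2, 3, 4, 5 }
  { 2, 3 }  = complement { 1, 4, 5 }
  { 3, 5 }  = complement { 1, 2, 4 }
  { 1, 2, 3 }  = complement { 4, 5 }
  { 1, 3, 4 }  = complement { 2, 5 }
  { 1, 3, 5 }  = complement { 2, 4 }
  { 2, 4, 5 }  = { 4, 5 } ∪ { 2, 5 }
  { 1, 2, 4, 5 }  = { 1, 4, 5 } ∪ { 2, 5 }
  (now 24)
Round 4: 7 new —
  { 3 }  = complement { 1, 2, 4, 5 }
  { 1, 2 }  = { 2 } ∪ { 1 }
  { 1, 3 }  = complement { 2, 4, 5 }
  { 1, 5 }  = { 5 } ∪ { 1 }
  { 1, 2, 5 }  = { 2, 5 } ∪ { 1 }
  { 2, 3, 4 }  = { 2, 3 } ∪ { 4 }
  { 3, 4, 5 }  = { 4, 5 } ∪ { 3, 5 }
  (now 31)
Round 5. New:
  { 3, 4 }  = complement { 1, 2, 5 }
  (now 32)
Round 6: no new sets; the family is a σ-algebra.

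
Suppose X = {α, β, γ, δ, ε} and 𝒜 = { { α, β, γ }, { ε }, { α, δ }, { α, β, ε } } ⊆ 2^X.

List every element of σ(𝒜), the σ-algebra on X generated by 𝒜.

Begin from { {}, { ε }, { α, δ }, { α, β, γ }, { α, β, ε }, X } (that is, 𝒜 plus ∅ and X).
Step 1: 7 new —
  { γ, δ }  = complement { α, β, ε }
  { δ, ε }  = complement { α, β, γ }
  { α, δ, ε }  = { α, δ } ∪ { ε }
  { β, γ, ε }  = complement { α, δ }
  { α, β, γ, δ }  = complement { ε }
  { α, β, γ, ε }  = { α, β, ε } ∪ { α, β, γ }
  { α, β, δ, ε }  = { α, β, ε } ∪ { α, δ }
  — 13 sets.
Step 2: 7 new —
  { γ }  = complement { α, β, δ, ε }
  { δ }  = complement { α, β, γ, ε }
  { β, γ }  = complement { α, δ, ε }
  { α, γ, δ }  = { γ, δ } ∪ { α, δ }
  { γ, δ, ε }  = { γ, δ } ∪ { ε }
  { α, γ, δ, ε }  = { α, δ, ε } ∪ { γ, δ }
  { β, γ, δ, ε }  = { γ, δ } ∪ { β, γ, ε }
  — 20 sets.
Step 3: +6 →
  { α }  = complement { β, γ, δ, ε }
  { β }  = complement { α, γ, δ, ε }
  { α, β }  = complement { γ, δ, ε }
  { β, ε }  = complement { α, γ, δ }
  { γ, ε }  = { ε } ∪ { γ }
  { β, γ, δ }  = { γ, δ } ∪ { β, γ }
  — 26 sets.
Step 4: +6 →
  { α, γ }  = { γ } ∪ { α }
  { α, ε }  = complement { β, γ, δ }
  { β, δ }  = { β } ∪ { δ }
  { α, β, δ }  = complement { γ, ε }
  { α, γ, ε }  = { γ, ε } ∪ { α }
  { β, δ, ε }  = { β, ε } ∪ { δ, ε }
  — 32 sets.
Step 5: already closed under ᶜ and ∪.

|σ(𝒜)| = 32.  σ(𝒜) = { {}, { α }, { β }, { γ }, { δ }, { ε }, { α, β }, { α, γ }, { α, δ }, { α, ε }, { β, γ }, { β, δ }, { β, ε }, { γ, δ }, { γ, ε }, { δ, ε }, { α, β, γ }, { α, β, δ }, { α, β, ε }, { α, γ, δ }, { α, γ, ε }, { α, δ, ε }, { β, γ, δ }, { β, γ, ε }, { β, δ, ε }, { γ, δ, ε }, { α, β, γ, δ }, { α, β, γ, ε }, { α, β, δ, ε }, { α, γ, δ, ε }, { β, γ, δ, ε }, X }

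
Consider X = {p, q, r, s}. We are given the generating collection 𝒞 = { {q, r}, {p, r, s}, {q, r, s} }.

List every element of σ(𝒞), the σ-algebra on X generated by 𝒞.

Seed the family with 𝒞 together with ∅ and X: { {}, {q, r}, {p, r, s}, {q, r, s}, X }.
Step 1: 3 new —
  {p}  = X∖{q, r, s}
  {q}  = X∖{p, r, s}
  {p, s}  = X∖{q, r}
  — 8 sets.
Step 2: 3 new —
  {p, q}  = {q} ∪ {p}
  {p, q, r}  = {q, r} ∪ {p}
  {p, q, s}  = {q} ∪ {p, s}
  — 11 sets.
Step 3 adds 3:
  {r}  = X∖{p, q, s}
  {s}  = X∖{p, q, r}
  {r, s}  = X∖{p, q}
  — 14 sets.
Step 4 adds 2:
  {p, r}  = {r} ∪ {p}
  {q, s}  = {s} ∪ {q}
  — 16 sets.
Step 5 adds nothing — fixpoint reached.

|σ(𝒞)| = 16.  σ(𝒞) = { {}, {p}, {q}, {r}, {s}, {p, q}, {p, r}, {p, s}, {q, r}, {q, s}, {r, s}, {p, q, r}, {p, q, s}, {p, r, s}, {q, r, s}, X }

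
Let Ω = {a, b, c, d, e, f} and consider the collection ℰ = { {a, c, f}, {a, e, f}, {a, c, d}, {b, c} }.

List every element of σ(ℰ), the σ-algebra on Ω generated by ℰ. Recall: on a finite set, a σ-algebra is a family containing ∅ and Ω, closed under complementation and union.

Initial family (6 sets): { {}, {b, c}, {a, c, d}, {a, c, f}, {a, e, f}, Ω }.
Pass 1: +10 →
  {b, c, d}  = {a, e, f}ᶜ
  {b, d, e}  = {a, c, f}ᶜ
  {b, e, f}  = {a, c, d}ᶜ
  {a, b, c, d}  = {a, c, d} ∪ {b, c}
  {a, b, c, f}  = {b, c} ∪ {a, c, f}
  {a, c, d, f}  = {a, c, d} ∪ {a, c, f}
  {a, c, e, f}  = {a, e, f} ∪ {a, c, f}
  {a, d, e, f}  = {b, c}ᶜ
  {a, b, c, e, f}  = {b, c} ∪ {a, e, f}
  {a, c, d, e, f}  = {a, c, d} ∪ {a, e, f}
  [16 total]
Pass 2 adds 14:
  {b}  = {a, c, d, e, f}ᶜ
  {d}  = {a, b, c, e, f}ᶜ
  {b, d}  = {a, c, e, f}ᶜ
  {b, e}  = {a, c, d, f}ᶜ
  {d, e}  = {a, b, c, f}ᶜ
  {e, f}  = {a, b, c, d}ᶜ
  {a, b, e, f}  = {b, e, f} ∪ {a, e, f}
  {b, c, d, e}  = {b, c, d} ∪ {b, d, e}
  {b, c, e, f}  = {b, e, f} ∪ {b, c}
  {b, d, e, f}  = {b, e, f} ∪ {b, d, e}
  {a, b, c, d, e}  = {a, c, d} ∪ {b, d, e}
  {a, b, c, d, f}  = {b, c, d} ∪ {a, c, f}
  {a, b, d, e, f}  = {a, d, e, f} ∪ {b, e, f}
  {b, c, d, e, f}  = {b, c, d} ∪ {b, e, f}
  [30 total]
Pass 3 (11 new):
  {a}  = {b, c, d, e, f}ᶜ
  {c}  = {a, b, d, e, f}ᶜ
  {e}  = {a, b, c, d, f}ᶜ
  {f}  = {a, b, c, d, e}ᶜ
  {a, c}  = {b, d, e, f}ᶜ
  {a, d}  = {b, c, e, f}ᶜ
  {a, f}  = {b, c, d, e}ᶜ
  {c, d}  = {a, b, e, f}ᶜ
  {b, c, e}  = {b, e} ∪ {b, c}
  {d, e, f}  = {e, f} ∪ {d, e}
  {a, c, d, e}  = {d, e} ∪ {a, c, d}
  [41 total]
Pass 4: 23 new —
  {a, b}  = {b} ∪ {a}
  {a, e}  = {a} ∪ {e}
  {b, f}  = {a, c, d, e}ᶜ
  {c, e}  = {c} ∪ {e}
  {c, f}  = {c} ∪ {f}
  {d, f}  = {d} ∪ {f}
  {a, b, c}  = {d, e, f}ᶜ
  {a, b, d}  = {b} ∪ {a, d}
  {a, b, e}  = {a} ∪ {b, e}
  {a, b, f}  = {a, f} ∪ {b}
  {a, c, e}  = {a, c} ∪ {e}
  {a, d, e}  = {d, e} ∪ {a}
  {a, d, f}  = {b, c, e}ᶜ
  {b, c, f}  = {b, c} ∪ {f}
  {b, d, f}  = {b, d} ∪ {f}
  {c, d, e}  = {c, d} ∪ {d, e}
  {c, d, f}  = {c, d} ∪ {f}
  {c, e, f}  = {c} ∪ {e, f}
  {a, b, c, e}  = {a, c} ∪ {b, e}
  {a, b, d, e}  = {b, d, e} ∪ {a}
  {a, b, d, f}  = {a, f} ∪ {b, d}
  {b, c, d, f}  = {b, c, d} ∪ {f}
  {c, d, e, f}  = {c, d} ∪ {d, e, f}
  [64 total]
Pass 5: no new sets; the family is a σ-algebra.

Therefore σ(ℰ) = { {}, {a}, {b}, {c}, {d}, {e}, {f}, {a, b}, {a, c}, {a, d}, {a, e}, {a, f}, {b, c}, {b, d}, {b, e}, {b, f}, {c, d}, {c, e}, {c, f}, {d, e}, {d, f}, {e, f}, {a, b, c}, {a, b, d}, {a, b, e}, {a, b, f}, {a, c, d}, {a, c, e}, {a, c, f}, {a, d, e}, {a, d, f}, {a, e, f}, {b, c, d}, {b, c, e}, {b, c, f}, {b, d, e}, {b, d, f}, {b, e, f}, {c, d, e}, {c, d, f}, {c, e, f}, {d, e, f}, {a, b, c, d}, {a, b, c, e}, {a, b, c, f}, {a, b, d, e}, {a, b, d, f}, {a, b, e, f}, {a, c, d, e}, {a, c, d, f}, {a, c, e, f}, {a, d, e, f}, {b, c, d, e}, {b, c, d, f}, {b, c, e, f}, {b, d, e, f}, {c, d, e, f}, {a, b, c, d, e}, {a, b, c, d, f}, {a, b, c, e, f}, {a, b, d, e, f}, {a, c, d, e, f}, {b, c, d, e, f}, Ω } (|σ(ℰ)| = 64).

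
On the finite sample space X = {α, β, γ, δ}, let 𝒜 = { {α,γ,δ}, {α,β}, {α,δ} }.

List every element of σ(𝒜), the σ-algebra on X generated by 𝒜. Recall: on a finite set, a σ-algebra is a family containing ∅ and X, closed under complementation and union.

|σ(𝒜)| = 16.  σ(𝒜) = { ∅, {α}, {β}, {γ}, {δ}, {α,β}, {α,γ}, {α,δ}, {β,γ}, {β,δ}, {γ,δ}, {α,β,γ}, {α,β,δ}, {α,γ,δ}, {β,γ,δ}, X }

Derivation:
Take S₀ = 𝒜 ∪ {∅, X} = { ∅, {α,β}, {α,δ}, {α,γ,δ}, X }.
Round 1 (4 new):
  {β}  = complement {α,γ,δ}
  {β,γ}  = complement {α,δ}
  {γ,δ}  = complement {α,β}
  {α,β,δ}  = {α,δ} ∪ {α,β}
  [9 total]
Round 2. New:
  {γ}  = complement {α,β,δ}
  {α,β,γ}  = {α,β} ∪ {β,γ}
  {β,γ,δ}  = {γ,δ} ∪ {β}
  [12 total]
Round 3: +2 →
  {α}  = complement {β,γ,δ}
  {δ}  = complement {α,β,γ}
  [14 total]
Round 4: +2 →
  {α,γ}  = {γ} ∪ {α}
  {β,δ}  = {δ} ∪ {β}
  [16 total]
Round 5: no new sets; the family is a σ-algebra.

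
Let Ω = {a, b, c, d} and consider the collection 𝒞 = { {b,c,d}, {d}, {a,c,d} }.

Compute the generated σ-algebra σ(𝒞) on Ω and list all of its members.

Start: 𝒞 ∪ {∅, Ω} = { ∅, {d}, {a,c,d}, {b,c,d}, Ω }.
Step 1 (3 new):
  {a}  = complement {b,c,d}
  {b}  = complement {a,c,d}
  {a,b,c}  = complement {d}
  [8 total]
Step 2: +3 →
  {a,b}  = {b} ∪ {a}
  {a,d}  = {d} ∪ {a}
  {b,d}  = {d} ∪ {b}
  [11 total]
Step 3: 4 new —
  {a,c}  = complement {b,d}
  {b,c}  = complement {a,d}
  {c,d}  = complement {a,b}
  {a,b,d}  = {a,d} ∪ {a,b}
  [15 total]
Step 4. New:
  {c}  = complement {a,b,d}
  [16 total]
After Step 5 the family is unchanged; done.

σ(𝒞) = { ∅, {a}, {b}, {c}, {d}, {a,b}, {a,c}, {a,d}, {b,c}, {b,d}, {c,d}, {a,b,c}, {a,b,d}, {a,c,d}, {b,c,d}, Ω }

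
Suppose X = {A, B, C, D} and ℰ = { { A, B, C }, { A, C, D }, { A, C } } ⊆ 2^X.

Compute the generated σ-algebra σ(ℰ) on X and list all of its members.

Begin from { ∅, { A, C }, { A, B, C }, { A, C, D }, X } (that is, ℰ plus ∅ and X).
Step 1. New:
  { B }  = ᶜ of { A, C, D }
  { D }  = ᶜ of { A, B, C }
  { B, D }  = ᶜ of { A, C }
  [8 total]
After Step 2 the family is unchanged; done.

Hence σ(ℰ) has 8 members: { ∅, { B }, { D }, { A, C }, { B, D }, { A, B, C }, { A, C, D }, X }.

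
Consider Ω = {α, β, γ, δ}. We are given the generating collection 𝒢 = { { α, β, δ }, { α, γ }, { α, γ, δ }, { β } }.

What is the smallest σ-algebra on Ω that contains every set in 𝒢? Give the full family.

Seed the family with 𝒢 together with ∅ and Ω: { {}, { β }, { α, γ }, { α, β, δ }, { α, γ, δ }, Ω }.
Step 1: 3 new —
  { γ }  = { α, β, δ }ᶜ
  { β, δ }  = { α, γ }ᶜ
  { α, β, γ }  = { α, γ } ∪ { β }
  |family| = 9
Step 2: +3 →
  { δ }  = { α, β, γ }ᶜ
  { β, γ }  = { β } ∪ { γ }
  { β, γ, δ }  = { γ } ∪ { β, δ }
  |family| = 12
Step 3: +3 →
  { α }  = { β, γ, δ }ᶜ
  { α, δ }  = { β, γ }ᶜ
  { γ, δ }  = { γ } ∪ { δ }
  |family| = 15
Step 4: 1 new —
  { α, β }  = { γ, δ }ᶜ
  |family| = 16
Step 5: closed — nothing new.

Therefore σ(𝒢) = { {}, { α }, { β }, { γ }, { δ }, { α, β }, { α, γ }, { α, δ }, { β, γ }, { β, δ }, { γ, δ }, { α, β, γ }, { α, β, δ }, { α, γ, δ }, { β, γ, δ }, Ω } (|σ(𝒢)| = 16).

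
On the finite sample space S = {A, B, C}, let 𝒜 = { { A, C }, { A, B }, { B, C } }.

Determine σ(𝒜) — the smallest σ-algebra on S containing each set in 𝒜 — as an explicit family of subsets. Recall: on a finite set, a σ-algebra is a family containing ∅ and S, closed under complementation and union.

Start: 𝒜 ∪ {∅, S} = { ∅, { A, B }, { A, C }, { B, C }, S }.
Pass 1: 3 new —
  { A }  = S∖{ B, C }
  { B }  = S∖{ A, C }
  { C }  = S∖{ A, B }
After Pass 2 the family is unchanged; done.

σ(𝒜) = { ∅, { A }, { B }, { C }, { A, B }, { A, C }, { B, C }, S }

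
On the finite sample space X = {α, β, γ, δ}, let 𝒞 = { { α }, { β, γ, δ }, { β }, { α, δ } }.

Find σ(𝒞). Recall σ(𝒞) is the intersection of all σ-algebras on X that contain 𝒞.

σ(𝒞) = { {}, { α }, { β }, { γ }, { δ }, { α, β }, { α, γ }, { α, δ }, { β, γ }, { β, δ }, { γ, δ }, { α, β, γ }, { α, β, δ }, { α, γ, δ }, { β, γ, δ }, X }

Trace:
Seed the family with 𝒞 together with ∅ and X: { {}, { α }, { β }, { α, δ }, { β, γ, δ }, X }.
Step 1: +4 →
  { α, β }  = { β } ∪ { α }
  { β, γ }  = complement { α, δ }
  { α, β, δ }  = { α, δ } ∪ { β }
  { α, γ, δ }  = complement { β }
  (now 10)
Step 2. New:
  { γ }  = complement { α, β, δ }
  { γ, δ }  = complement { α, β }
  { α, β, γ }  = { α, β } ∪ { β, γ }
  (now 13)
Step 3: +2 →
  { δ }  = complement { α, β, γ }
  { α, γ }  = { γ } ∪ { α }
  (now 15)
Step 4. New:
  { β, δ }  = complement { α, γ }
  (now 16)
Step 5: no new sets; the family is a σ-algebra.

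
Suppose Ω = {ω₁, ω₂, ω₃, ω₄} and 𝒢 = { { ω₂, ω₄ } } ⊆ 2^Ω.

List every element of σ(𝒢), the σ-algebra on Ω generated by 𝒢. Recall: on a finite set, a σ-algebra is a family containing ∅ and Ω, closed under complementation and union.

Seed the family with 𝒢 together with ∅ and Ω: { ∅, { ω₂, ω₄ }, Ω }.
Pass 1 (1 new):
  { ω₁, ω₃ }  = Ω∖{ ω₂, ω₄ }
  |family| = 4
Pass 2: stable.

Hence σ(𝒢) has 4 members: { ∅, { ω₁, ω₃ }, { ω₂, ω₄ }, Ω }.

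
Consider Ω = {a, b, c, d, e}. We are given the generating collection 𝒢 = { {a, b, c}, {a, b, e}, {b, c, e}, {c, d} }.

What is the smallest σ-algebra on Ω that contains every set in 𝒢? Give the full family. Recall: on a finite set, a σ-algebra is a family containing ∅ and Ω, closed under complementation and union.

σ(𝒢) (32 sets): { {}, {a}, {b}, {c}, {d}, {e}, {a, b}, {a, c}, {a, d}, {a, e}, {b, c}, {b, d}, {b, e}, {c, d}, {c, e}, {d, e}, {a, b, c}, {a, b, d}, {a, b, e}, {a, c, d}, {a, c, e}, {a, d, e}, {b, c, d}, {b, c, e}, {b, d, e}, {c, d, e}, {a, b, c, d}, {a, b, c, e}, {a, b, d, e}, {a, c, d, e}, {b, c, d, e}, Ω }

Derivation:
Seed the family with 𝒢 together with ∅ and Ω: { {}, {c, d}, {a, b, c}, {a, b, e}, {b, c, e}, Ω }.
Iteration 1 adds 5:
  {a, d}  = ᶜ of {b, c, e}
  {d, e}  = ᶜ of {a, b, c}
  {a, b, c, d}  = {c, d} ∪ {a, b, c}
  {a, b, c, e}  = {a, b, e} ∪ {b, c, e}
  {b, c, d, e}  = {c, d} ∪ {b, c, e}
  (now 11)
Iteration 2: +7 →
  {a}  = ᶜ of {b, c, d, e}
  {d}  = ᶜ of {a, b, c, e}
  {e}  = ᶜ of {a, b, c, d}
  {a, c, d}  = {c, d} ∪ {a, d}
  {a, d, e}  = {d, e} ∪ {a, d}
  {c, d, e}  = {c, d} ∪ {d, e}
  {a, b, d, e}  = {d, e} ∪ {a, b, e}
  (now 18)
Iteration 3. New:
  {c}  = ᶜ of {a, b, d, e}
  {a, b}  = ᶜ of {c, d, e}
  {a, e}  = {e} ∪ {a}
  {b, c}  = ᶜ of {a, d, e}
  {b, e}  = ᶜ of {a, c, d}
  {a, c, d, e}  = {d, e} ∪ {a, c, d}
  (now 24)
Iteration 4 (7 new):
  {b}  = ᶜ of {a, c, d, e}
  {a, c}  = {c} ∪ {a}
  {c, e}  = {e} ∪ {c}
  {a, b, d}  = {a, b} ∪ {a, d}
  {a, c, e}  = {c} ∪ {a, e}
  {b, c, d}  = ᶜ of {a, e}
  {b, d, e}  = {b, e} ∪ {d, e}
  (now 31)
Iteration 5 (1 new):
  {b, d}  = ᶜ of {a, c, e}
  (now 32)
Iteration 6 adds nothing — fixpoint reached.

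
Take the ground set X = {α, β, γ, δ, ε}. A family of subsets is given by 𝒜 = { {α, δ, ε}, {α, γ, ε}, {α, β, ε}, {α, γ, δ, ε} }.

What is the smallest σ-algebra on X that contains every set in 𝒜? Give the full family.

Start: 𝒜 ∪ {∅, X} = { {}, {α, β, ε}, {α, γ, ε}, {α, δ, ε}, {α, γ, δ, ε}, X }.
Step 1. New:
  {β}  = complement {α, γ, δ, ε}
  {β, γ}  = complement {α, δ, ε}
  {β, δ}  = complement {α, γ, ε}
  {γ, δ}  = complement {α, β, ε}
  {α, β, γ, ε}  = {α, β, ε} ∪ {α, γ, ε}
  {α, β, δ, ε}  = {α, δ, ε} ∪ {α, β, ε}
  — 12 sets.
Step 2 adds 3:
  {γ}  = complement {α, β, δ, ε}
  {δ}  = complement {α, β, γ, ε}
  {β, γ, δ}  = {γ, δ} ∪ {β}
  — 15 sets.
Step 3: 1 new —
  {α, ε}  = complement {β, γ, δ}
  — 16 sets.
After Step 4 the family is unchanged; done.

|σ(𝒜)| = 16.  σ(𝒜) = { {}, {β}, {γ}, {δ}, {α, ε}, {β, γ}, {β, δ}, {γ, δ}, {α, β, ε}, {α, γ, ε}, {α, δ, ε}, {β, γ, δ}, {α, β, γ, ε}, {α, β, δ, ε}, {α, γ, δ, ε}, X }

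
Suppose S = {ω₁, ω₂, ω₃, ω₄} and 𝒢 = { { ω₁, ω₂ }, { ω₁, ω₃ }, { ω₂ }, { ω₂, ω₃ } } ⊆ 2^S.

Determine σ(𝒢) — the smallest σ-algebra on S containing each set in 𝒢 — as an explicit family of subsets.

Take S₀ = 𝒢 ∪ {∅, S} = { {  }, { ω₂ }, { ω₁, ω₂ }, { ω₁, ω₃ }, { ω₂, ω₃ }, S }.
Iteration 1 adds 5:
  { ω₁, ω₄ }  = ᶜ of { ω₂, ω₃ }
  { ω₂, ω₄ }  = ᶜ of { ω₁, ω₃ }
  { ω₃, ω₄ }  = ᶜ of { ω₁, ω₂ }
  { ω₁, ω₂, ω₃ }  = { ω₂, ω₃ } ∪ { ω₁, ω₂ }
  { ω₁, ω₃, ω₄ }  = ᶜ of { ω₂ }
Iteration 2: +3 →
  { ω₄ }  = ᶜ of { ω₁, ω₂, ω₃ }
  { ω₁, ω₂, ω₄ }  = { ω₁, ω₂ } ∪ { ω₁, ω₄ }
  { ω₂, ω₃, ω₄ }  = { ω₃, ω₄ } ∪ { ω₂ }
Iteration 3: 2 new —
  { ω₁ }  = ᶜ of { ω₂, ω₃, ω₄ }
  { ω₃ }  = ᶜ of { ω₁, ω₂, ω₄ }
After Iteration 4 the family is unchanged; done.

Hence σ(𝒢) has 16 members: { {  }, { ω₁ }, { ω₂ }, { ω₃ }, { ω₄ }, { ω₁, ω₂ }, { ω₁, ω₃ }, { ω₁, ω₄ }, { ω₂, ω₃ }, { ω₂, ω₄ }, { ω₃, ω₄ }, { ω₁, ω₂, ω₃ }, { ω₁, ω₂, ω₄ }, { ω₁, ω₃, ω₄ }, { ω₂, ω₃, ω₄ }, S }.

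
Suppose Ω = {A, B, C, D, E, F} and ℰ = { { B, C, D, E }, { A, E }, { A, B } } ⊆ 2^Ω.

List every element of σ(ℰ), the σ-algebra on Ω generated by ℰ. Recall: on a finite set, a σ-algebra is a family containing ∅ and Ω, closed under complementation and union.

|σ(ℰ)| = 32.  σ(ℰ) = { {}, { A }, { B }, { E }, { F }, { A, B }, { A, E }, { A, F }, { B, E }, { B, F }, { C, D }, { E, F }, { A, B, E }, { A, B, F }, { A, C, D }, { A, E, F }, { B, C, D }, { B, E, F }, { C, D, E }, { C, D, F }, { A, B, C, D }, { A, B, E, F }, { A, C, D, E }, { A, C, D, F }, { B, C, D, E }, { B, C, D, F }, { C, D, E, F }, { A, B, C, D, E }, { A, B, C, D, F }, { A, C, D, E, F }, { B, C, D, E, F }, Ω }

Check:
Seed the family with ℰ together with ∅ and Ω: { {}, { A, B }, { A, E }, { B, C, D, E }, Ω }.
Iteration 1 adds 5:
  { A, F }  = Ω∖{ B, C, D, E }
  { A, B, E }  = { A, B } ∪ { A, E }
  { B, C, D, F }  = Ω∖{ A, E }
  { C, D, E, F }  = Ω∖{ A, B }
  { A, B, C, D, E }  = { A, B } ∪ { B, C, D, E }
  (now 10)
Iteration 2. New:
  { F }  = Ω∖{ A, B, C, D, E }
  { A, B, F }  = { A, B } ∪ { A, F }
  { A, E, F }  = { A, F } ∪ { A, E }
  { C, D, F }  = Ω∖{ A, B, E }
  { A, B, E, F }  = { A, F } ∪ { A, B, E }
  { A, B, C, D, F }  = { A, B } ∪ { B, C, D, F }
  { A, C, D, E, F }  = { C, D, E, F } ∪ { A, F }
  { B, C, D, E, F }  = { C, D, E, F } ∪ { B, C, D, E }
  (now 18)
Iteration 3 adds 7:
  { A }  = Ω∖{ B, C, D, E, F }
  { B }  = Ω∖{ A, C, D, E, F }
  { E }  = Ω∖{ A, B, C, D, F }
  { C, D }  = Ω∖{ A, B, E, F }
  { B, C, D }  = Ω∖{ A, E, F }
  { C, D, E }  = Ω∖{ A, B, F }
  { A, C, D, F }  = { A, F } ∪ { C, D, F }
  (now 25)
Iteration 4: 6 new —
  { B, E }  = Ω∖{ A, C, D, F }
  { B, F }  = { B } ∪ { F }
  { E, F }  = { F } ∪ { E }
  { A, C, D }  = { C, D } ∪ { A }
  { A, B, C, D }  = { C, D } ∪ { A, B }
  { A, C, D, E }  = { C, D, E } ∪ { A, E }
  (now 31)
Iteration 5: +1 →
  { B, E, F }  = Ω∖{ A, C, D }
  (now 32)
Iteration 6: no new sets; the family is a σ-algebra.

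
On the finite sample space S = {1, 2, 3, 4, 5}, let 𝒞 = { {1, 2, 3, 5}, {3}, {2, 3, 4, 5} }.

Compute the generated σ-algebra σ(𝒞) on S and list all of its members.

Initial family (5 sets): { {}, {3}, {1, 2, 3, 5}, {2, 3, 4, 5}, S }.
Round 1 adds 3:
  {1}  = ᶜ of {2, 3, 4, 5}
  {4}  = ᶜ of {1, 2, 3, 5}
  {1, 2, 4, 5}  = ᶜ of {3}
  |family| = 8
Round 2: +3 →
  {1, 3}  = {3} ∪ {1}
  {1, 4}  = {4} ∪ {1}
  {3, 4}  = {4} ∪ {3}
  |family| = 11
Round 3 (4 new):
  {1, 2, 5}  = ᶜ of {3, 4}
  {1, 3, 4}  = {3} ∪ {1, 4}
  {2, 3, 5}  = ᶜ of {1, 4}
  {2, 4, 5}  = ᶜ of {1, 3}
  |family| = 15
Round 4: +1 →
  {2, 5}  = ᶜ of {1, 3, 4}
  |family| = 16
Round 5: already closed under ᶜ and ∪.

|σ(𝒞)| = 16.  σ(𝒞) = { {}, {1}, {3}, {4}, {1, 3}, {1, 4}, {2, 5}, {3, 4}, {1, 2, 5}, {1, 3, 4}, {2, 3, 5}, {2, 4, 5}, {1, 2, 3, 5}, {1, 2, 4, 5}, {2, 3, 4, 5}, S }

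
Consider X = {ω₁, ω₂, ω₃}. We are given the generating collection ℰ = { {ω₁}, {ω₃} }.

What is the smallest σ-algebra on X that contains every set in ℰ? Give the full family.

|σ(ℰ)| = 8.  σ(ℰ) = { ∅, {ω₁}, {ω₂}, {ω₃}, {ω₁,ω₂}, {ω₁,ω₃}, {ω₂,ω₃}, X }

Check:
Take S₀ = ℰ ∪ {∅, X} = { ∅, {ω₁}, {ω₃}, X }.
Pass 1 (3 new):
  {ω₁,ω₂}  = complement {ω₃}
  {ω₁,ω₃}  = {ω₃} ∪ {ω₁}
  {ω₂,ω₃}  = complement {ω₁}
  [7 total]
Pass 2. New:
  {ω₂}  = complement {ω₁,ω₃}
  [8 total]
Pass 3 adds nothing — fixpoint reached.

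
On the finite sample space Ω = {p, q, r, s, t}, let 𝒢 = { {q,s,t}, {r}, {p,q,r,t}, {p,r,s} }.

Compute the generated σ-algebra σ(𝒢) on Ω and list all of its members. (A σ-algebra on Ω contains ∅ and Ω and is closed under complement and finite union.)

Begin from { {}, {r}, {p,r,s}, {q,s,t}, {p,q,r,t}, Ω } (that is, 𝒢 plus ∅ and Ω).
Step 1. New:
  {s}  = complement {p,q,r,t}
  {p,r}  = complement {q,s,t}
  {q,t}  = complement {p,r,s}
  {p,q,s,t}  = complement {r}
  {q,r,s,t}  = {r} ∪ {q,s,t}
  (now 11)
Step 2 (3 new):
  {p}  = complement {q,r,s,t}
  {r,s}  = {r} ∪ {s}
  {q,r,t}  = {q,t} ∪ {r}
  (now 14)
Step 3. New:
  {p,s}  = complement {q,r,t}
  {p,q,t}  = complement {r,s}
  (now 16)
After Step 4 the family is unchanged; done.

|σ(𝒢)| = 16.  σ(𝒢) = { {}, {p}, {r}, {s}, {p,r}, {p,s}, {q,t}, {r,s}, {p,q,t}, {p,r,s}, {q,r,t}, {q,s,t}, {p,q,r,t}, {p,q,s,t}, {q,r,s,t}, Ω }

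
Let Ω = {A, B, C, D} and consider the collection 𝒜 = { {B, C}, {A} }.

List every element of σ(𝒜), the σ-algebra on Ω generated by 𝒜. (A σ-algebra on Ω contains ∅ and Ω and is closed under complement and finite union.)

Take S₀ = 𝒜 ∪ {∅, Ω} = { {}, {A}, {B, C}, Ω }.
Round 1. New:
  {A, D}  = ᶜ of {B, C}
  {A, B, C}  = {A} ∪ {B, C}
  {B, C, D}  = ᶜ of {A}
  (now 7)
Round 2 adds 1:
  {D}  = ᶜ of {A, B, C}
  (now 8)
After Round 3 the family is unchanged; done.

Therefore σ(𝒜) = { {}, {A}, {D}, {A, D}, {B, C}, {A, B, C}, {B, C, D}, Ω } (|σ(𝒜)| = 8).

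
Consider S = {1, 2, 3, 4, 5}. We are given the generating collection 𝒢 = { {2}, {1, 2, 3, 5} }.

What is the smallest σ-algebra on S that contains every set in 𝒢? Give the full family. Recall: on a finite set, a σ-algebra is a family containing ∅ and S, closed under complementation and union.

|σ(𝒢)| = 8.  σ(𝒢) = { {}, {2}, {4}, {2, 4}, {1, 3, 5}, {1, 2, 3, 5}, {1, 3, 4, 5}, S }

Derivation:
Take S₀ = 𝒢 ∪ {∅, S} = { {}, {2}, {1, 2, 3, 5}, S }.
Pass 1 (2 new):
  {4}  = ᶜ of {1, 2, 3, 5}
  {1, 3, 4, 5}  = ᶜ of {2}
  [6 total]
Pass 2 (1 new):
  {2, 4}  = {4} ∪ {2}
  [7 total]
Pass 3 adds 1:
  {1, 3, 5}  = ᶜ of {2, 4}
  [8 total]
Pass 4: closed — nothing new.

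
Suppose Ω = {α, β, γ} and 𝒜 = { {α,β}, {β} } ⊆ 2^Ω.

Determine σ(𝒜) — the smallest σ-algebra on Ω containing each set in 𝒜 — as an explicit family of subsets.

Begin from { {}, {β}, {α,β}, Ω } (that is, 𝒜 plus ∅ and Ω).
Round 1: +2 →
  {γ}  = Ω∖{α,β}
  {α,γ}  = Ω∖{β}
  [6 total]
Round 2 adds 1:
  {β,γ}  = {γ} ∪ {β}
  [7 total]
Round 3 adds 1:
  {α}  = Ω∖{β,γ}
  [8 total]
Round 4: already closed under ᶜ and ∪.

Hence σ(𝒜) has 8 members: { {}, {α}, {β}, {γ}, {α,β}, {α,γ}, {β,γ}, Ω }.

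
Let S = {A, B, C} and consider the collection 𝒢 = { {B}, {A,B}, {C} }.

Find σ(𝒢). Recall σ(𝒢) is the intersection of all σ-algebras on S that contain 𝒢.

Take S₀ = 𝒢 ∪ {∅, S} = { {}, {B}, {C}, {A,B}, S }.
Step 1. New:
  {A,C}  = {B}ᶜ
  {B,C}  = {C} ∪ {B}
  [7 total]
Step 2 (1 new):
  {A}  = {B,C}ᶜ
  [8 total]
Step 3: stable.

Therefore σ(𝒢) = { {}, {A}, {B}, {C}, {A,B}, {A,C}, {B,C}, S } (|σ(𝒢)| = 8).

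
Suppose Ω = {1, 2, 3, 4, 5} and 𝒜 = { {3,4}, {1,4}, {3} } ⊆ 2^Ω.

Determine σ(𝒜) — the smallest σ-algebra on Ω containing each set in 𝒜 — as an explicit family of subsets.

Start: 𝒜 ∪ {∅, Ω} = { ∅, {3}, {1,4}, {3,4}, Ω }.
Step 1. New:
  {1,2,5}  = ᶜ of {3,4}
  {1,3,4}  = {3} ∪ {1,4}
  {2,3,5}  = ᶜ of {1,4}
  {1,2,4,5}  = ᶜ of {3}
  — 9 sets.
Step 2: +3 →
  {2,5}  = ᶜ of {1,3,4}
  {1,2,3,5}  = {3} ∪ {1,2,5}
  {2,3,4,5}  = {3,4} ∪ {2,3,5}
  — 12 sets.
Step 3 (2 new):
  {1}  = ᶜ of {2,3,4,5}
  {4}  = ᶜ of {1,2,3,5}
  — 14 sets.
Step 4: +2 →
  {1,3}  = {3} ∪ {1}
  {2,4,5}  = {2,5} ∪ {4}
  — 16 sets.
Step 5: already closed under ᶜ and ∪.

σ(𝒜) = { ∅, {1}, {3}, {4}, {1,3}, {1,4}, {2,5}, {3,4}, {1,2,5}, {1,3,4}, {2,3,5}, {2,4,5}, {1,2,3,5}, {1,2,4,5}, {2,3,4,5}, Ω }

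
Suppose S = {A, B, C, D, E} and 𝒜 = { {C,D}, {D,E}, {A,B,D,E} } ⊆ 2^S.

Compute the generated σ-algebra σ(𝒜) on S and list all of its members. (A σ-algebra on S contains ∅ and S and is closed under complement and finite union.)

Initial family (5 sets): { {}, {C,D}, {D,E}, {A,B,D,E}, S }.
Round 1: +4 →
  {C}  = ᶜ of {A,B,D,E}
  {A,B,C}  = ᶜ of {D,E}
  {A,B,E}  = ᶜ of {C,D}
  {C,D,E}  = {D,E} ∪ {C,D}
Round 2 adds 3:
  {A,B}  = ᶜ of {C,D,E}
  {A,B,C,D}  = {C,D} ∪ {A,B,C}
  {A,B,C,E}  = {A,B,C} ∪ {A,B,E}
Round 3: +2 →
  {D}  = ᶜ of {A,B,C,E}
  {E}  = ᶜ of {A,B,C,D}
Round 4: +2 →
  {C,E}  = {C} ∪ {E}
  {A,B,D}  = {A,B} ∪ {D}
Round 5: no new sets; the family is a σ-algebra.

σ(𝒜) = { {}, {C}, {D}, {E}, {A,B}, {C,D}, {C,E}, {D,E}, {A,B,C}, {A,B,D}, {A,B,E}, {C,D,E}, {A,B,C,D}, {A,B,C,E}, {A,B,D,E}, S }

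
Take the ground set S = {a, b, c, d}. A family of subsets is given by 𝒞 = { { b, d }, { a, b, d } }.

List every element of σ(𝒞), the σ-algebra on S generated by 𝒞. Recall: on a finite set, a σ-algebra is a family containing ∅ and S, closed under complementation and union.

Initial family (4 sets): { {  }, { b, d }, { a, b, d }, S }.
Pass 1: +2 →
  { c }  = { a, b, d }ᶜ
  { a, c }  = { b, d }ᶜ
Pass 2 adds 1:
  { b, c, d }  = { c } ∪ { b, d }
Pass 3: 1 new —
  { a }  = { b, c, d }ᶜ
Pass 4: already closed under ᶜ and ∪.

Therefore σ(𝒞) = { {  }, { a }, { c }, { a, c }, { b, d }, { a, b, d }, { b, c, d }, S } (|σ(𝒞)| = 8).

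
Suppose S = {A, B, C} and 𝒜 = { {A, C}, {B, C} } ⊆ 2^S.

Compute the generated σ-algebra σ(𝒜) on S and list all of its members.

Start: 𝒜 ∪ {∅, S} = { {}, {A, C}, {B, C}, S }.
Pass 1: +2 →
  {A}  = complement {B, C}
  {B}  = complement {A, C}
  (now 6)
Pass 2 (1 new):
  {A, B}  = {B} ∪ {A}
  (now 7)
Pass 3 adds 1:
  {C}  = complement {A, B}
  (now 8)
Pass 4: already closed under ᶜ and ∪.

|σ(𝒜)| = 8.  σ(𝒜) = { {}, {A}, {B}, {C}, {A, B}, {A, C}, {B, C}, S }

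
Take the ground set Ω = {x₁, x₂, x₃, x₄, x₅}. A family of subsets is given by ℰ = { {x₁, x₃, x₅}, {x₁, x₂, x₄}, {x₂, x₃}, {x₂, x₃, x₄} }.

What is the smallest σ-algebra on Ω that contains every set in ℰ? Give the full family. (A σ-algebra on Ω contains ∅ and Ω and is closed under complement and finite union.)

Take S₀ = ℰ ∪ {∅, Ω} = { ∅, {x₂, x₃}, {x₁, x₂, x₄}, {x₁, x₃, x₅}, {x₂, x₃, x₄}, Ω }.
Round 1: +6 →
  {x₁, x₅}  = Ω∖{x₂, x₃, x₄}
  {x₂, x₄}  = Ω∖{x₁, x₃, x₅}
  {x₃, x₅}  = Ω∖{x₁, x₂, x₄}
  {x₁, x₄, x₅}  = Ω∖{x₂, x₃}
  {x₁, x₂, x₃, x₄}  = {x₂, x₃} ∪ {x₁, x₂, x₄}
  {x₁, x₂, x₃, x₅}  = {x₂, x₃} ∪ {x₁, x₃, x₅}
  |family| = 12
Round 2: +6 →
  {x₄}  = Ω∖{x₁, x₂, x₃, x₅}
  {x₅}  = Ω∖{x₁, x₂, x₃, x₄}
  {x₂, x₃, x₅}  = {x₂, x₃} ∪ {x₃, x₅}
  {x₁, x₂, x₄, x₅}  = {x₁, x₄, x₅} ∪ {x₁, x₂, x₄}
  {x₁, x₃, x₄, x₅}  = {x₁, x₄, x₅} ∪ {x₁, x₃, x₅}
  {x₂, x₃, x₄, x₅}  = {x₂, x₃, x₄} ∪ {x₃, x₅}
  |family| = 18
Round 3 (7 new):
  {x₁}  = Ω∖{x₂, x₃, x₄, x₅}
  {x₂}  = Ω∖{x₁, x₃, x₄, x₅}
  {x₃}  = Ω∖{x₁, x₂, x₄, x₅}
  {x₁, x₄}  = Ω∖{x₂, x₃, x₅}
  {x₄, x₅}  = {x₄} ∪ {x₅}
  {x₂, x₄, x₅}  = {x₂, x₄} ∪ {x₅}
  {x₃, x₄, x₅}  = {x₃, x₅} ∪ {x₄}
  |family| = 25
Round 4 (7 new):
  {x₁, x₂}  = Ω∖{x₃, x₄, x₅}
  {x₁, x₃}  = Ω∖{x₂, x₄, x₅}
  {x₂, x₅}  = {x₂} ∪ {x₅}
  {x₃, x₄}  = {x₃} ∪ {x₄}
  {x₁, x₂, x₃}  = Ω∖{x₄, x₅}
  {x₁, x₂, x₅}  = {x₂} ∪ {x₁, x₅}
  {x₁, x₃, x₄}  = {x₃} ∪ {x₁, x₄}
  |family| = 32
Round 5: already closed under ᶜ and ∪.

σ(ℰ) = { ∅, {x₁}, {x₂}, {x₃}, {x₄}, {x₅}, {x₁, x₂}, {x₁, x₃}, {x₁, x₄}, {x₁, x₅}, {x₂, x₃}, {x₂, x₄}, {x₂, x₅}, {x₃, x₄}, {x₃, x₅}, {x₄, x₅}, {x₁, x₂, x₃}, {x₁, x₂, x₄}, {x₁, x₂, x₅}, {x₁, x₃, x₄}, {x₁, x₃, x₅}, {x₁, x₄, x₅}, {x₂, x₃, x₄}, {x₂, x₃, x₅}, {x₂, x₄, x₅}, {x₃, x₄, x₅}, {x₁, x₂, x₃, x₄}, {x₁, x₂, x₃, x₅}, {x₁, x₂, x₄, x₅}, {x₁, x₃, x₄, x₅}, {x₂, x₃, x₄, x₅}, Ω }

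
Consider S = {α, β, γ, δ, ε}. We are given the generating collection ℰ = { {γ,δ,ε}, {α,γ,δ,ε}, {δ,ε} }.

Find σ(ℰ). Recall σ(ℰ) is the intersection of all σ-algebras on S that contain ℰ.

Start: ℰ ∪ {∅, S} = { {}, {δ,ε}, {γ,δ,ε}, {α,γ,δ,ε}, S }.
Pass 1: +3 →
  {β}  = {α,γ,δ,ε}ᶜ
  {α,β}  = {γ,δ,ε}ᶜ
  {α,β,γ}  = {δ,ε}ᶜ
  — 8 sets.
Pass 2 (3 new):
  {β,δ,ε}  = {δ,ε} ∪ {β}
  {α,β,δ,ε}  = {δ,ε} ∪ {α,β}
  {β,γ,δ,ε}  = {β} ∪ {γ,δ,ε}
  — 11 sets.
Pass 3 (3 new):
  {α}  = {β,γ,δ,ε}ᶜ
  {γ}  = {α,β,δ,ε}ᶜ
  {α,γ}  = {β,δ,ε}ᶜ
  — 14 sets.
Pass 4: +2 →
  {β,γ}  = {γ} ∪ {β}
  {α,δ,ε}  = {δ,ε} ∪ {α}
  — 16 sets.
After Pass 5 the family is unchanged; done.

|σ(ℰ)| = 16.  σ(ℰ) = { {}, {α}, {β}, {γ}, {α,β}, {α,γ}, {β,γ}, {δ,ε}, {α,β,γ}, {α,δ,ε}, {β,δ,ε}, {γ,δ,ε}, {α,β,δ,ε}, {α,γ,δ,ε}, {β,γ,δ,ε}, S }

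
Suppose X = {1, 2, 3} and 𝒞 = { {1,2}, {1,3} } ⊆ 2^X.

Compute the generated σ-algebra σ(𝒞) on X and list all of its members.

Take S₀ = 𝒞 ∪ {∅, X} = { {}, {1,2}, {1,3}, X }.
Iteration 1: +2 →
  {2}  = {1,3}ᶜ
  {3}  = {1,2}ᶜ
Iteration 2: 1 new —
  {2,3}  = {3} ∪ {2}
Iteration 3 (1 new):
  {1}  = {2,3}ᶜ
After Iteration 4 the family is unchanged; done.

Therefore σ(𝒞) = { {}, {1}, {2}, {3}, {1,2}, {1,3}, {2,3}, X } (|σ(𝒞)| = 8).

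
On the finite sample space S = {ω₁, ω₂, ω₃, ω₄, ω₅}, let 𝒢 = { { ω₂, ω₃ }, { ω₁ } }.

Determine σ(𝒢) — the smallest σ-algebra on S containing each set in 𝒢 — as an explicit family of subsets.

Start: 𝒢 ∪ {∅, S} = { {  }, { ω₁ }, { ω₂, ω₃ }, S }.
Step 1. New:
  { ω₁, ω₂, ω₃ }  = { ω₂, ω₃ } ∪ { ω₁ }
  { ω₁, ω₄, ω₅ }  = { ω₂, ω₃ }ᶜ
  { ω₂, ω₃, ω₄, ω₅ }  = { ω₁ }ᶜ
  — 7 sets.
Step 2. New:
  { ω₄, ω₅ }  = { ω₁, ω₂, ω₃ }ᶜ
  — 8 sets.
Step 3 adds nothing — fixpoint reached.

Therefore σ(𝒢) = { {  }, { ω₁ }, { ω₂, ω₃ }, { ω₄, ω₅ }, { ω₁, ω₂, ω₃ }, { ω₁, ω₄, ω₅ }, { ω₂, ω₃, ω₄, ω₅ }, S } (|σ(𝒢)| = 8).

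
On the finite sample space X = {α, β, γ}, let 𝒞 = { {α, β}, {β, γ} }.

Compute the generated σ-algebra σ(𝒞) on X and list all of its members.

Seed the family with 𝒞 together with ∅ and X: { {}, {α, β}, {β, γ}, X }.
Round 1: +2 →
  {α}  = X∖{β, γ}
  {γ}  = X∖{α, β}
  — 6 sets.
Round 2 adds 1:
  {α, γ}  = {γ} ∪ {α}
  — 7 sets.
Round 3: +1 →
  {β}  = X∖{α, γ}
  — 8 sets.
Round 4: already closed under ᶜ and ∪.

|σ(𝒞)| = 8.  σ(𝒞) = { {}, {α}, {β}, {γ}, {α, β}, {α, γ}, {β, γ}, X }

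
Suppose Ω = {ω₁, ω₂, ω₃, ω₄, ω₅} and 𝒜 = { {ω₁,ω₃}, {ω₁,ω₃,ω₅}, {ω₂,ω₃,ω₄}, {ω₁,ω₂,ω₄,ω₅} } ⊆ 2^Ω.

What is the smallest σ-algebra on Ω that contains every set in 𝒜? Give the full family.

Initial family (6 sets): { {}, {ω₁,ω₃}, {ω₁,ω₃,ω₅}, {ω₂,ω₃,ω₄}, {ω₁,ω₂,ω₄,ω₅}, Ω }.
Round 1: 5 new —
  {ω₃}  = Ω∖{ω₁,ω₂,ω₄,ω₅}
  {ω₁,ω₅}  = Ω∖{ω₂,ω₃,ω₄}
  {ω₂,ω₄}  = Ω∖{ω₁,ω₃,ω₅}
  {ω₂,ω₄,ω₅}  = Ω∖{ω₁,ω₃}
  {ω₁,ω₂,ω₃,ω₄}  = {ω₂,ω₃,ω₄} ∪ {ω₁,ω₃}
  [11 total]
Round 2: 2 new —
  {ω₅}  = Ω∖{ω₁,ω₂,ω₃,ω₄}
  {ω₂,ω₃,ω₄,ω₅}  = {ω₂,ω₃,ω₄} ∪ {ω₂,ω₄,ω₅}
  [13 total]
Round 3: +2 →
  {ω₁}  = Ω∖{ω₂,ω₃,ω₄,ω₅}
  {ω₃,ω₅}  = {ω₃} ∪ {ω₅}
  [15 total]
Round 4 adds 1:
  {ω₁,ω₂,ω₄}  = Ω∖{ω₃,ω₅}
  [16 total]
Round 5: no new sets; the family is a σ-algebra.

|σ(𝒜)| = 16.  σ(𝒜) = { {}, {ω₁}, {ω₃}, {ω₅}, {ω₁,ω₃}, {ω₁,ω₅}, {ω₂,ω₄}, {ω₃,ω₅}, {ω₁,ω₂,ω₄}, {ω₁,ω₃,ω₅}, {ω₂,ω₃,ω₄}, {ω₂,ω₄,ω₅}, {ω₁,ω₂,ω₃,ω₄}, {ω₁,ω₂,ω₄,ω₅}, {ω₂,ω₃,ω₄,ω₅}, Ω }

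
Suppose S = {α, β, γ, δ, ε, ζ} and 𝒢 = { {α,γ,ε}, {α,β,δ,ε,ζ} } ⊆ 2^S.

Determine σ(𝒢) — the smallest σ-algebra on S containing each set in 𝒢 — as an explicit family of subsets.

Take S₀ = 𝒢 ∪ {∅, S} = { {}, {α,γ,ε}, {α,β,δ,ε,ζ}, S }.
Iteration 1. New:
  {γ}  = complement {α,β,δ,ε,ζ}
  {β,δ,ζ}  = complement {α,γ,ε}
  — 6 sets.
Iteration 2: +1 →
  {β,γ,δ,ζ}  = {β,δ,ζ} ∪ {γ}
  — 7 sets.
Iteration 3 adds 1:
  {α,ε}  = complement {β,γ,δ,ζ}
  — 8 sets.
Iteration 4: closed — nothing new.

σ(𝒢) = { {}, {γ}, {α,ε}, {α,γ,ε}, {β,δ,ζ}, {β,γ,δ,ζ}, {α,β,δ,ε,ζ}, S }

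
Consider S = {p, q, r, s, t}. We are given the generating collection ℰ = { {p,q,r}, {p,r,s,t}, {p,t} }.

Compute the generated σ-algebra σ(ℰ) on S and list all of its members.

σ(ℰ) (32 sets): { {}, {p}, {q}, {r}, {s}, {t}, {p,q}, {p,r}, {p,s}, {p,t}, {q,r}, {q,s}, {q,t}, {r,s}, {r,t}, {s,t}, {p,q,r}, {p,q,s}, {p,q,t}, {p,r,s}, {p,r,t}, {p,s,t}, {q,r,s}, {q,r,t}, {q,s,t}, {r,s,t}, {p,q,r,s}, {p,q,r,t}, {p,q,s,t}, {p,r,s,t}, {q,r,s,t}, S }

Trace:
Begin from { {}, {p,t}, {p,q,r}, {p,r,s,t}, S } (that is, ℰ plus ∅ and S).
Round 1 adds 4:
  {q}  = ᶜ of {p,r,s,t}
  {s,t}  = ᶜ of {p,q,r}
  {q,r,s}  = ᶜ of {p,t}
  {p,q,r,t}  = {p,q,r} ∪ {p,t}
  |family| = 9
Round 2 (6 new):
  {s}  = ᶜ of {p,q,r,t}
  {p,q,t}  = {q} ∪ {p,t}
  {p,s,t}  = {s,t} ∪ {p,t}
  {q,s,t}  = {q} ∪ {s,t}
  {p,q,r,s}  = {p,q,r} ∪ {q,r,s}
  {q,r,s,t}  = {q,r,s} ∪ {s,t}
  |family| = 15
Round 3. New:
  {p}  = ᶜ of {q,r,s,t}
  {t}  = ᶜ of {p,q,r,s}
  {p,r}  = ᶜ of {q,s,t}
  {q,r}  = ᶜ of {p,s,t}
  {q,s}  = {s} ∪ {q}
  {r,s}  = ᶜ of {p,q,t}
  {p,q,s,t}  = {s,t} ∪ {p,q,t}
  |family| = 22
Round 4. New:
  {r}  = ᶜ of {p,q,s,t}
  {p,q}  = {q} ∪ {p}
  {p,s}  = {s} ∪ {p}
  {q,t}  = {q} ∪ {t}
  {p,q,s}  = {q,s} ∪ {p}
  {p,r,s}  = {r,s} ∪ {p,r}
  {p,r,t}  = ᶜ of {q,s}
  {q,r,t}  = {t} ∪ {q,r}
  {r,s,t}  = {r,s} ∪ {s,t}
  |family| = 31
Round 5 adds 1:
  {r,t}  = ᶜ of {p,q,s}
  |family| = 32
Round 6: no new sets; the family is a σ-algebra.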